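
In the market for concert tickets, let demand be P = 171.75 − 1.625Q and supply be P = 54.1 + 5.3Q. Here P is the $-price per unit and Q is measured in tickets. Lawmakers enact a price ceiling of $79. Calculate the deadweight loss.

Competitive equilibrium: 171.75 − 1.625Q = 54.1 + 5.3Q → Q* = 16.9892, P* = 144.1426.
At the ceiling P = 79, quantity supplied = (79 − 54.1)/5.3 = 4.6981.
Willingness to pay at Q' = 4.6981: 171.75 − 1.625·4.6981 = 164.1156.
ΔQ = 16.9892 − 4.6981 = 12.2911; wedge = 164.1156 − 79 = 85.1156.
DWL = ½ × 12.2911 × 85.1156 = $523.08.

$523.08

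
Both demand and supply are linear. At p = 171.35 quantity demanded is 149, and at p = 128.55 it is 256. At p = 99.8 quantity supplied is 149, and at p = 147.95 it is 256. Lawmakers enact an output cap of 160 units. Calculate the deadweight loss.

2275.79

Demand slope = (128.55 − 171.35)/(256 − 149) = −0.4, so p = 230.95 − 0.4q.
Supply slope = (147.95 − 99.8)/(256 − 149) = 0.45, so p = 32.75 + 0.45q.
Competitive equilibrium: 230.95 − 0.4q = 32.75 + 0.45q → q* = 233.1765, p* = 137.6794.
At q = 160: demand price = 230.95 − 0.4·160 = 166.95; supply price = 32.75 + 0.45·160 = 104.75.
Δq = 233.1765 − 160 = 73.1765; wedge = 166.95 − 104.75 = 62.2.
Deadweight loss = ½ × 73.1765 × 62.2 = 2275.79.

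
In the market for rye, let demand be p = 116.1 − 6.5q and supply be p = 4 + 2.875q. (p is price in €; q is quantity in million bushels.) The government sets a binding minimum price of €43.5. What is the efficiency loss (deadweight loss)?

€2.91 million

Competitive equilibrium: 116.1 − 6.5q = 4 + 2.875q → q* = 11.9573, p* = 38.3773.
At the floor p = 43.5, quantity demanded = (116.1 − 43.5)/6.5 = 11.1692.
Sellers' marginal cost at q' = 11.1692: 4 + 2.875·11.1692 = 36.1115.
Δq = 11.9573 − 11.1692 = 0.7881; wedge = 43.5 − 36.1115 = 7.3885.
DWL = ½ × 0.7881 × 7.3885 = €2.91 million.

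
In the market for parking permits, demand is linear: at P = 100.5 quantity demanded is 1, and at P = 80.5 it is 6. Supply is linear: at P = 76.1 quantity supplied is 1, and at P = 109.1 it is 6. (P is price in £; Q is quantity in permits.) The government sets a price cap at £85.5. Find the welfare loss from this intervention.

Demand slope = (80.5 − 100.5)/(6 − 1) = −4, so P = 104.5 − 4Q.
Supply slope = (109.1 − 76.1)/(6 − 1) = 6.6, so P = 69.5 + 6.6Q.
Competitive equilibrium: 104.5 − 4Q = 69.5 + 6.6Q → Q* = 3.3019, P* = 91.2925.
At the ceiling P = 85.5, quantity supplied = (85.5 − 69.5)/6.6 = 2.4242.
Willingness to pay at Q' = 2.4242: 104.5 − 4·2.4242 = 94.8032.
ΔQ = 3.3019 − 2.4242 = 0.8777; wedge = 94.8032 − 85.5 = 9.3032.
Deadweight loss = ½ × 0.8777 × 9.3032 = £4.08.

£4.08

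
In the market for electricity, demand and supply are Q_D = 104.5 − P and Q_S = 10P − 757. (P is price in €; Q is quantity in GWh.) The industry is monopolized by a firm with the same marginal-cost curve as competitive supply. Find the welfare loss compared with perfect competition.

In inverse form: demand P = 104.5 − Q, supply P = 75.7 + 0.1Q.
Competitive equilibrium: 104.5 − Q = 75.7 + 0.1Q → Q* = 26.1818, P* = 78.3182.
Marginal revenue: MR = 104.5 − 2Q. Set MR = MC: 104.5 − 2Q = 75.7 + 0.1Q → Q_m = 13.7143.
Price P_m = 104.5 − 1·13.7143 = 90.7857; MC(Q_m) = 75.7 + 0.1·13.7143 = 77.0714.
Competitive Q* = 26.1818, so ΔQ = 12.4675; wedge = 90.7857 − 77.0714 = 13.7143.
DWL = ½ × 12.4675 × 13.7143 = €85.49.

€85.49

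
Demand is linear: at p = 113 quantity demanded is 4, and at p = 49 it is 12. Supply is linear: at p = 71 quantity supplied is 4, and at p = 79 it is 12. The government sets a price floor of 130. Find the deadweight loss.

Demand slope = (49 − 113)/(12 − 4) = −8, so p = 145 − 8q.
Supply slope = (79 − 71)/(12 − 4) = 1, so p = 67 + q.
Competitive equilibrium: 145 − 8q = 67 + q → q* = 8.6667, p* = 75.6667.
At the floor p = 130, quantity demanded = (145 − 130)/8 = 1.875.
Sellers' marginal cost at q' = 1.875: 67 + 1·1.875 = 68.875.
Δq = 8.6667 − 1.875 = 6.7917; wedge = 130 − 68.875 = 61.125.
Deadweight loss = ½ × 6.7917 × 61.125 = 207.57.

207.57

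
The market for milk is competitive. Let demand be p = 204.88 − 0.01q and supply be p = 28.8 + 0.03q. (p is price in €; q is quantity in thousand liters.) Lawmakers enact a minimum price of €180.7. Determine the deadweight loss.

€78725.12 thousand

Competitive equilibrium: 204.88 − 0.01q = 28.8 + 0.03q → q* = 4402, p* = 160.86.
At the floor p = 180.7, quantity demanded = (204.88 − 180.7)/0.01 = 2418.
Sellers' marginal cost at q' = 2418: 28.8 + 0.03·2418 = 101.34.
Δq = 4402 − 2418 = 1984; wedge = 180.7 − 101.34 = 79.36.
The triangle = ½ × 1984 × 79.36 = €78725.12 thousand.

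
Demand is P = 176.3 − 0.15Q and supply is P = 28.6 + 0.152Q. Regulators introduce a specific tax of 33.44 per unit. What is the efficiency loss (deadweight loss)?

1851.38

Competitive equilibrium: 176.3 − 0.15Q = 28.6 + 0.152Q → Q* = 489.0728, P* = 102.9391.
With the tax, the buyer price exceeds the seller price by 33.44: (176.3 − 0.15Q) − (28.6 + 0.152Q) = 33.44 → Q' = 378.3444.
ΔQ = 489.0728 − 378.3444 = 110.7284; the wedge equals the tax, 33.44.
Deadweight loss = ½ × 110.7284 × 33.44 = 1851.38.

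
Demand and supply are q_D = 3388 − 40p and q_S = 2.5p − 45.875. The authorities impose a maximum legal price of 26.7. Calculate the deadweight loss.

In inverse form: demand p = 84.7 − 0.025q, supply p = 18.35 + 0.4q.
Competitive equilibrium: 84.7 − 0.025q = 18.35 + 0.4q → q* = 156.11765, p* = 80.79706.
At the ceiling p = 26.7, quantity supplied = (26.7 − 18.35)/0.4 = 20.875.
Willingness to pay at q' = 20.875: 84.7 − 0.025·20.875 = 84.17813.
Δq = 156.11765 − 20.875 = 135.24265; wedge = 84.17813 − 26.7 = 57.47813.
Deadweight loss = ½ × 135.24265 × 57.47813 = 3886.75.

3886.75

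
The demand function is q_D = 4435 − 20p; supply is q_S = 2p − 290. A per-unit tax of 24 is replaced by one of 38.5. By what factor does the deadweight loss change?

2.573

In inverse form: demand p = 221.75 − 0.05q, supply p = 145 + 0.5q.
Competitive equilibrium: 221.75 − 0.05q = 145 + 0.5q → q* = 139.5455, p* = 214.7727.
For a per-unit tax t: Δq = t/0.55, so DWL = ½·t·(t/0.55) = t²/1.1.
At t = 24: DWL = 523.636. At t = 38.5: DWL = 1347.5.
Ratio = (38.5/24)² = 2.573.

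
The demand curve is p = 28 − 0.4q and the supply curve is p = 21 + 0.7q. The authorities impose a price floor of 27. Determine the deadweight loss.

Competitive equilibrium: 28 − 0.4q = 21 + 0.7q → q* = 6.3636, p* = 25.4545.
At the floor p = 27, quantity demanded = (28 − 27)/0.4 = 2.5.
Sellers' marginal cost at q' = 2.5: 21 + 0.7·2.5 = 22.75.
Δq = 6.3636 − 2.5 = 3.8636; wedge = 27 − 22.75 = 4.25.
Welfare loss = ½ × 3.8636 × 4.25 = 8.21.

8.21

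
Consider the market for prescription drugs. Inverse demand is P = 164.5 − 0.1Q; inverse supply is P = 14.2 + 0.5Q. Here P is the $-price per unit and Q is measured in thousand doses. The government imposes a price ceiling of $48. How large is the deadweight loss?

Competitive equilibrium: 164.5 − 0.1Q = 14.2 + 0.5Q → Q* = 250.5, P* = 139.45.
At the ceiling P = 48, quantity supplied = (48 − 14.2)/0.5 = 67.6.
Willingness to pay at Q' = 67.6: 164.5 − 0.1·67.6 = 157.74.
ΔQ = 250.5 − 67.6 = 182.9; wedge = 157.74 − 48 = 109.74.
Deadweight loss = ½ × 182.9 × 109.74 = $10035.723 thousand.

$10035.723 thousand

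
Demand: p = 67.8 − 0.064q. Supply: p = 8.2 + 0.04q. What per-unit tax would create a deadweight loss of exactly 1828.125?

19.5

Competitive equilibrium: 67.8 − 0.064q = 8.2 + 0.04q → q* = 573.0769, p* = 31.1231.
A tax t gives Δq = t/0.104 and wedge t, so DWL = t²/0.208.
t²/0.208 = 1828.125 → t² = 380.25 → t = 19.5.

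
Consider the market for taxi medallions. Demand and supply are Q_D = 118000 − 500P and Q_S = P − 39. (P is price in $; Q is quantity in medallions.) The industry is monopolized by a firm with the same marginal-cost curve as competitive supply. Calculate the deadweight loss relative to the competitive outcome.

$0.08

In inverse form: demand P = 236 − 0.002Q, supply P = 39 + Q.
Competitive equilibrium: 236 − 0.002Q = 39 + Q → Q* = 196.6068, P* = 235.6068.
Marginal revenue: MR = 236 − 0.004Q. Set MR = MC: 236 − 0.004Q = 39 + Q → Q_m = 196.2151.
Price P_m = 236 − 0.002·196.2151 = 235.6076; MC(Q_m) = 39 + 1·196.2151 = 235.2151.
Competitive Q* = 196.6068, so ΔQ = 0.3917; wedge = 235.6076 − 235.2151 = 0.3925.
Welfare loss = ½ × 0.3917 × 0.3925 = $0.08.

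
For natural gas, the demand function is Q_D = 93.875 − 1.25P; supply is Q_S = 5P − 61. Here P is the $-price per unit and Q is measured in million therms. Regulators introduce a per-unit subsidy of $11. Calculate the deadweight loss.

In inverse form: demand P = 75.1 − 0.8Q, supply P = 12.2 + 0.2Q.
Competitive equilibrium: 75.1 − 0.8Q = 12.2 + 0.2Q → Q* = 62.9, P* = 24.78.
The subsidy lowers effective supply by 11: P = 1.2 + 0.2Q.
New quantity: 75.1 − 0.8Q = 1.2 + 0.2Q → Q' = 73.9.
Overproduction ΔQ = 73.9 − 62.9 = 11; wedge = subsidy = 11.
Deadweight loss = ½ × 11 × 11 = $60.50 million.

$60.50 million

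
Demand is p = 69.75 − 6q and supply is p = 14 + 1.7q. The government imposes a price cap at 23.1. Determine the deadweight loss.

Competitive equilibrium: 69.75 − 6q = 14 + 1.7q → q* = 7.2403, p* = 26.3084.
At the ceiling p = 23.1, quantity supplied = (23.1 − 14)/1.7 = 5.3529.
Willingness to pay at q' = 5.3529: 69.75 − 6·5.3529 = 37.6326.
Δq = 7.2403 − 5.3529 = 1.8874; wedge = 37.6326 − 23.1 = 14.5326.
Deadweight loss = ½ × 1.8874 × 14.5326 = 13.71.

13.71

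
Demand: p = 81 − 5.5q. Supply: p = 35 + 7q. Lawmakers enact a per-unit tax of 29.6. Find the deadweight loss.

Competitive equilibrium: 81 − 5.5q = 35 + 7q → q* = 3.68, p* = 60.76.
With the tax, the buyer price exceeds the seller price by 29.6: (81 − 5.5q) − (35 + 7q) = 29.6 → q' = 1.312.
Δq = 3.68 − 1.312 = 2.368; the wedge equals the tax, 29.6.
DWL = ½ × 2.368 × 29.6 = 35.05.

35.05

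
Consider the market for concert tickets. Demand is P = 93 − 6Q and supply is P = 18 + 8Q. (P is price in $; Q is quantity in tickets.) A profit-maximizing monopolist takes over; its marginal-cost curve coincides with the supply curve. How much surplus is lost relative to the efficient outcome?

$18.08

Competitive equilibrium: 93 − 6Q = 18 + 8Q → Q* = 5.3571, P* = 60.8571.
Marginal revenue: MR = 93 − 12Q. Set MR = MC: 93 − 12Q = 18 + 8Q → Q_m = 3.75.
Price P_m = 93 − 6·3.75 = 70.5; MC(Q_m) = 18 + 8·3.75 = 48.
Competitive Q* = 5.3571, so ΔQ = 1.6071; wedge = 70.5 − 48 = 22.5.
Deadweight loss = ½ × 1.6071 × 22.5 = $18.08.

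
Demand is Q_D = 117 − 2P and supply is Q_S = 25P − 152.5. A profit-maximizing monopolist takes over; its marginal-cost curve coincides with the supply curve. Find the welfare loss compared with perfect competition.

587.64

In inverse form: demand P = 58.5 − 0.5Q, supply P = 6.1 + 0.04Q.
Competitive equilibrium: 58.5 − 0.5Q = 6.1 + 0.04Q → Q* = 97.037, P* = 9.9815.
Marginal revenue: MR = 58.5 − Q. Set MR = MC: 58.5 − Q = 6.1 + 0.04Q → Q_m = 50.3846.
Price P_m = 58.5 − 0.5·50.3846 = 33.3077; MC(Q_m) = 6.1 + 0.04·50.3846 = 8.1154.
Competitive Q* = 97.037, so ΔQ = 46.6524; wedge = 33.3077 − 8.1154 = 25.1923.
Welfare loss = ½ × 46.6524 × 25.1923 = 587.64.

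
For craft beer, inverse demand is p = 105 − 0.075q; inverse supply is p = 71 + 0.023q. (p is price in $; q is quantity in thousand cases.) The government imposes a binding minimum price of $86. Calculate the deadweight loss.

Competitive equilibrium: 105 − 0.075q = 71 + 0.023q → q* = 346.9388, p* = 78.9796.
At the floor p = 86, quantity demanded = (105 − 86)/0.075 = 253.3333.
Sellers' marginal cost at q' = 253.3333: 71 + 0.023·253.3333 = 76.8267.
Δq = 346.9388 − 253.3333 = 93.6055; wedge = 86 − 76.8267 = 9.1733.
Welfare loss = ½ × 93.6055 × 9.1733 = $429.34 thousand.

$429.34 thousand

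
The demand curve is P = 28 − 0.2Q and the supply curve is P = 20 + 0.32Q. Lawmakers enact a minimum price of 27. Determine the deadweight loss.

28.04

Competitive equilibrium: 28 − 0.2Q = 20 + 0.32Q → Q* = 15.3846, P* = 24.9231.
At the floor P = 27, quantity demanded = (28 − 27)/0.2 = 5.
Sellers' marginal cost at Q' = 5: 20 + 0.32·5 = 21.6.
ΔQ = 15.3846 − 5 = 10.3846; wedge = 27 − 21.6 = 5.4.
Welfare loss = ½ × 10.3846 × 5.4 = 28.04.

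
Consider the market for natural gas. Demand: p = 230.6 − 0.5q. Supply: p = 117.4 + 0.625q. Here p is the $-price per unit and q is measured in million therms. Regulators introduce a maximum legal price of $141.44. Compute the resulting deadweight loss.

Competitive equilibrium: 230.6 − 0.5q = 117.4 + 0.625q → q* = 100.6222, p* = 180.2889.
At the ceiling p = 141.44, quantity supplied = (141.44 − 117.4)/0.625 = 38.464.
Willingness to pay at q' = 38.464: 230.6 − 0.5·38.464 = 211.368.
Δq = 100.6222 − 38.464 = 62.1582; wedge = 211.368 − 141.44 = 69.928.
Welfare loss = ½ × 62.1582 × 69.928 = $2173.30 million.

$2173.30 million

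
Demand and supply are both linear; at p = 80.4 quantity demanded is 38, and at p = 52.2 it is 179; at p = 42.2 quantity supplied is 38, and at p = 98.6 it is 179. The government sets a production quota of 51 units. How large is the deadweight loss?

Demand slope = (52.2 − 80.4)/(179 − 38) = −0.2, so p = 88 − 0.2q.
Supply slope = (98.6 − 42.2)/(179 − 38) = 0.4, so p = 27 + 0.4q.
Competitive equilibrium: 88 − 0.2q = 27 + 0.4q → q* = 101.6667, p* = 67.6667.
At q = 51: demand price = 88 − 0.2·51 = 77.8; supply price = 27 + 0.4·51 = 47.4.
Δq = 101.6667 − 51 = 50.6667; wedge = 77.8 − 47.4 = 30.4.
The triangle = ½ × 50.6667 × 30.4 = 770.13.

770.13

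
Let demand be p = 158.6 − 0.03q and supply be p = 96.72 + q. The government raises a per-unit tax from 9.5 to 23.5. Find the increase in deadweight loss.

224.27

Competitive equilibrium: 158.6 − 0.03q = 96.72 + q → q* = 60.0777, p* = 156.7977.
For a per-unit tax t: Δq = t/1.03, so DWL = ½·t·(t/1.03) = t²/2.06.
At t = 9.5: DWL = 43.811. At t = 23.5: DWL = 268.083.
Increase = 268.083 − 43.811 = 224.27.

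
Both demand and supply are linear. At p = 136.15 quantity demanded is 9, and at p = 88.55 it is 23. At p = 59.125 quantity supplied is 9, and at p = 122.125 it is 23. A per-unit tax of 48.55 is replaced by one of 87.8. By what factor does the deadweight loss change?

Demand slope = (88.55 − 136.15)/(23 − 9) = −3.4, so p = 166.75 − 3.4q.
Supply slope = (122.125 − 59.125)/(23 − 9) = 4.5, so p = 18.625 + 4.5q.
Competitive equilibrium: 166.75 − 3.4q = 18.625 + 4.5q → q* = 18.75, p* = 103.
For a per-unit tax t: Δq = t/7.9, so DWL = ½·t·(t/7.9) = t²/15.8.
At t = 48.55: DWL = 149.184. At t = 87.8: DWL = 487.901.
Ratio = (87.8/48.55)² = 3.270.

3.270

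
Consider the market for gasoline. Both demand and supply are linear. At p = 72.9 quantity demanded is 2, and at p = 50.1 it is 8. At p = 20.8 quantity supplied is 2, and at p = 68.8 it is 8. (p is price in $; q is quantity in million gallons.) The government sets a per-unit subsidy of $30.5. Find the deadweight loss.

$39.42 million

Demand slope = (50.1 − 72.9)/(8 − 2) = −3.8, so p = 80.5 − 3.8q.
Supply slope = (68.8 − 20.8)/(8 − 2) = 8, so p = 4.8 + 8q.
Competitive equilibrium: 80.5 − 3.8q = 4.8 + 8q → q* = 6.4153, p* = 56.122.
The subsidy lowers effective supply by 30.5: p = 8q − 25.7.
New quantity: 80.5 − 3.8q = 8q − 25.7 → q' = 9.
Overproduction Δq = 9 − 6.4153 = 2.5847; wedge = subsidy = 30.5.
Deadweight loss = ½ × 2.5847 × 30.5 = $39.42 million.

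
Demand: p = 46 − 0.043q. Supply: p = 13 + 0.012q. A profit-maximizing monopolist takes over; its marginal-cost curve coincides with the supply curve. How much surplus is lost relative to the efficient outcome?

1905.99

Competitive equilibrium: 46 − 0.043q = 13 + 0.012q → q* = 600, p* = 20.2.
Marginal revenue: MR = 46 − 0.086q. Set MR = MC: 46 − 0.086q = 13 + 0.012q → q_m = 336.7347.
Price p_m = 46 − 0.043·336.7347 = 31.5204; MC(q_m) = 13 + 0.012·336.7347 = 17.0408.
Competitive q* = 600, so Δq = 263.2653; wedge = 31.5204 − 17.0408 = 14.4796.
DWL = ½ × 263.2653 × 14.4796 = 1905.99.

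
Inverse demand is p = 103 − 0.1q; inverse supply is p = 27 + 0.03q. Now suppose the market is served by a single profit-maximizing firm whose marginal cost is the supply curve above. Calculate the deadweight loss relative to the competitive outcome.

4199.51

Competitive equilibrium: 103 − 0.1q = 27 + 0.03q → q* = 584.6154, p* = 44.5385.
Marginal revenue: MR = 103 − 0.2q. Set MR = MC: 103 − 0.2q = 27 + 0.03q → q_m = 330.4348.
Price p_m = 103 − 0.1·330.4348 = 69.9565; MC(q_m) = 27 + 0.03·330.4348 = 36.913.
Competitive q* = 584.6154, so Δq = 254.1806; wedge = 69.9565 − 36.913 = 33.0435.
Deadweight loss = ½ × 254.1806 × 33.0435 = 4199.51.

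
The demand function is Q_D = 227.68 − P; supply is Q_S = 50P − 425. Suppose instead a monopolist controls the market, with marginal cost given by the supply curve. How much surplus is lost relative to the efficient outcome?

5771.24

In inverse form: demand P = 227.68 − Q, supply P = 8.5 + 0.02Q.
Competitive equilibrium: 227.68 − Q = 8.5 + 0.02Q → Q* = 214.88235, P* = 12.79765.
Marginal revenue: MR = 227.68 − 2Q. Set MR = MC: 227.68 − 2Q = 8.5 + 0.02Q → Q_m = 108.50495.
Price P_m = 227.68 − 1·108.50495 = 119.17505; MC(Q_m) = 8.5 + 0.02·108.50495 = 10.6701.
Competitive Q* = 214.88235, so ΔQ = 106.3774; wedge = 119.17505 − 10.6701 = 108.50495.
DWL = ½ × 106.3774 × 108.50495 = 5771.24.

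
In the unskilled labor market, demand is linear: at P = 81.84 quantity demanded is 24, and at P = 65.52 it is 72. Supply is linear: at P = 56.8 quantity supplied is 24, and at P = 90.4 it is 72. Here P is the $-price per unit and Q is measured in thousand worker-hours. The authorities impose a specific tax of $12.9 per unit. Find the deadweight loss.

$80 thousand

Demand slope = (65.52 − 81.84)/(72 − 24) = −0.34, so P = 90 − 0.34Q.
Supply slope = (90.4 − 56.8)/(72 − 24) = 0.7, so P = 40 + 0.7Q.
Competitive equilibrium: 90 − 0.34Q = 40 + 0.7Q → Q* = 48.0769, P* = 73.6538.
With the tax, the buyer price exceeds the seller price by 12.9: (90 − 0.34Q) − (40 + 0.7Q) = 12.9 → Q' = 35.6731.
ΔQ = 48.0769 − 35.6731 = 12.4038; the wedge equals the tax, 12.9.
Welfare loss = ½ × 12.4038 × 12.9 = $80 thousand.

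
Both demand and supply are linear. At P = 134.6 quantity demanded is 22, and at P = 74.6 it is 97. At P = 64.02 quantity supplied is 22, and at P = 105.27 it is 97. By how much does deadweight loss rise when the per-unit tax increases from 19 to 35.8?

340.98

Demand slope = (74.6 − 134.6)/(97 − 22) = −0.8, so P = 152.2 − 0.8Q.
Supply slope = (105.27 − 64.02)/(97 − 22) = 0.55, so P = 51.92 + 0.55Q.
Competitive equilibrium: 152.2 − 0.8Q = 51.92 + 0.55Q → Q* = 74.2815, P* = 92.7748.
For a per-unit tax t: ΔQ = t/1.35, so DWL = ½·t·(t/1.35) = t²/2.7.
At t = 19: DWL = 133.704. At t = 35.8: DWL = 474.681.
Increase = 474.681 − 133.704 = 340.98.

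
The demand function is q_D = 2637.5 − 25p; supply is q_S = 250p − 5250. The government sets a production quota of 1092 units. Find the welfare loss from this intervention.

In inverse form: demand p = 105.5 − 0.04q, supply p = 21 + 0.004q.
Competitive equilibrium: 105.5 − 0.04q = 21 + 0.004q → q* = 1920.4545, p* = 28.6818.
At q = 1092: demand price = 105.5 − 0.04·1092 = 61.82; supply price = 21 + 0.004·1092 = 25.368.
Δq = 1920.4545 − 1092 = 828.4545; wedge = 61.82 − 25.368 = 36.452.
Deadweight loss = ½ × 828.4545 × 36.452 = 15099.41.

15099.41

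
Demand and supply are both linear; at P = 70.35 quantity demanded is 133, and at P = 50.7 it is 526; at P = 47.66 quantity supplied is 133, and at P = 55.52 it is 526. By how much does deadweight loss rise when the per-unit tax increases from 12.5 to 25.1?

3384

Demand slope = (50.7 − 70.35)/(526 − 133) = −0.05, so P = 77 − 0.05Q.
Supply slope = (55.52 − 47.66)/(526 − 133) = 0.02, so P = 45 + 0.02Q.
Competitive equilibrium: 77 − 0.05Q = 45 + 0.02Q → Q* = 457.1429, P* = 54.1429.
For a per-unit tax t: ΔQ = t/0.07, so DWL = ½·t·(t/0.07) = t²/0.14.
At t = 12.5: DWL = 1116.071. At t = 25.1: DWL = 4500.071.
Increase = 4500.071 − 1116.071 = 3384.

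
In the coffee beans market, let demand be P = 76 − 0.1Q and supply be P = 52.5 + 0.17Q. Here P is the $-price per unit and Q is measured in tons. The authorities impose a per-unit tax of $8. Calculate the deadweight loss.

$118.52

Competitive equilibrium: 76 − 0.1Q = 52.5 + 0.17Q → Q* = 87.037, P* = 67.2963.
With the tax, the buyer price exceeds the seller price by 8: (76 − 0.1Q) − (52.5 + 0.17Q) = 8 → Q' = 57.4074.
ΔQ = 87.037 − 57.4074 = 29.6296; the wedge equals the tax, 8.
Deadweight loss = ½ × 29.6296 × 8 = $118.52.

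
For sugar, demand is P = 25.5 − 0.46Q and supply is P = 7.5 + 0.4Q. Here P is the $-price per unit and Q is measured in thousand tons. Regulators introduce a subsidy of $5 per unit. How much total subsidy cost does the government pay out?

$133.72 thousand

Competitive equilibrium: 25.5 − 0.46Q = 7.5 + 0.4Q → Q* = 20.9302, P* = 15.8721.
The subsidy lowers effective supply by 5: P = 2.5 + 0.4Q.
New quantity: 25.5 − 0.46Q = 2.5 + 0.4Q → Q' = 26.7442.
Total subsidy cost = 5 × 26.7442 = $133.72 thousand.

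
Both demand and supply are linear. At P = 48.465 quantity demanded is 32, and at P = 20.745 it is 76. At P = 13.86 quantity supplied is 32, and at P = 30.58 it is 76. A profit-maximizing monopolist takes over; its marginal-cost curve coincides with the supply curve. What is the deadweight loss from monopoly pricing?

327.20

Demand slope = (20.745 − 48.465)/(76 − 32) = −0.63, so P = 68.625 − 0.63Q.
Supply slope = (30.58 − 13.86)/(76 − 32) = 0.38, so P = 1.7 + 0.38Q.
Competitive equilibrium: 68.625 − 0.63Q = 1.7 + 0.38Q → Q* = 66.2624, P* = 26.8797.
Marginal revenue: MR = 68.625 − 1.26Q. Set MR = MC: 68.625 − 1.26Q = 1.7 + 0.38Q → Q_m = 40.8079.
Price P_m = 68.625 − 0.63·40.8079 = 42.916; MC(Q_m) = 1.7 + 0.38·40.8079 = 17.207.
Competitive Q* = 66.2624, so ΔQ = 25.4545; wedge = 42.916 − 17.207 = 25.709.
DWL = ½ × 25.4545 × 25.709 = 327.20.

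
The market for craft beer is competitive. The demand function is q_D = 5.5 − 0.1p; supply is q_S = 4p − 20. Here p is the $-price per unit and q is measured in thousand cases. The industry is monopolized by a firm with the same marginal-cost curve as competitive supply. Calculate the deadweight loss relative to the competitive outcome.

In inverse form: demand p = 55 − 10q, supply p = 5 + 0.25q.
Competitive equilibrium: 55 − 10q = 5 + 0.25q → q* = 4.878, p* = 6.2195.
Marginal revenue: MR = 55 − 20q. Set MR = MC: 55 − 20q = 5 + 0.25q → q_m = 2.4691.
Price p_m = 55 − 10·2.4691 = 30.309; MC(q_m) = 5 + 0.25·2.4691 = 5.6173.
Competitive q* = 4.878, so Δq = 2.4089; wedge = 30.309 − 5.6173 = 24.6917.
Welfare loss = ½ × 2.4089 × 24.6917 = $29.74 thousand.

$29.74 thousand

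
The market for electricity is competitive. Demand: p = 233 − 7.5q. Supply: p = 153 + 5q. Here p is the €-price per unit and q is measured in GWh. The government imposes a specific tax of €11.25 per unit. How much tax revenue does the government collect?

Competitive equilibrium: 233 − 7.5q = 153 + 5q → q* = 6.4, p* = 185.
With the tax, the buyer price exceeds the seller price by 11.25: (233 − 7.5q) − (153 + 5q) = 11.25 → q' = 5.5.
Tax revenue = 11.25 × 5.5 = €61.875.

€61.875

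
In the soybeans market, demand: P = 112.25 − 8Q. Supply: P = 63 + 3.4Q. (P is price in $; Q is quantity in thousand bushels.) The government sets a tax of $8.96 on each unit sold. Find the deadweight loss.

Competitive equilibrium: 112.25 − 8Q = 63 + 3.4Q → Q* = 4.3202, P* = 77.6886.
With the tax, the buyer price exceeds the seller price by 8.96: (112.25 − 8Q) − (63 + 3.4Q) = 8.96 → Q' = 3.5342.
ΔQ = 4.3202 − 3.5342 = 0.786; the wedge equals the tax, 8.96.
Welfare loss = ½ × 0.786 × 8.96 = $3.52 thousand.

$3.52 thousand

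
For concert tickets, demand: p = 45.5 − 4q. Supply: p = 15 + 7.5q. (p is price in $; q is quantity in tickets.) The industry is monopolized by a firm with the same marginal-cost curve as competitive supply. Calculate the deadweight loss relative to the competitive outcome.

$2.69

Competitive equilibrium: 45.5 − 4q = 15 + 7.5q → q* = 2.6522, p* = 34.8913.
Marginal revenue: MR = 45.5 − 8q. Set MR = MC: 45.5 − 8q = 15 + 7.5q → q_m = 1.9677.
Price p_m = 45.5 − 4·1.9677 = 37.6292; MC(q_m) = 15 + 7.5·1.9677 = 29.7578.
Competitive q* = 2.6522, so Δq = 0.6845; wedge = 37.6292 − 29.7578 = 7.8714.
Welfare loss = ½ × 0.6845 × 7.8714 = $2.69.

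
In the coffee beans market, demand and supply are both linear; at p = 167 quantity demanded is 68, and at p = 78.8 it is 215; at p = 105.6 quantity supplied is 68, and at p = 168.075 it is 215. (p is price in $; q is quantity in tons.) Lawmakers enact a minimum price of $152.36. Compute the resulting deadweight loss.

$645.97

Demand slope = (78.8 − 167)/(215 − 68) = −0.6, so p = 207.8 − 0.6q.
Supply slope = (168.075 − 105.6)/(215 − 68) = 0.425, so p = 76.7 + 0.425q.
Competitive equilibrium: 207.8 − 0.6q = 76.7 + 0.425q → q* = 127.9024, p* = 131.0585.
At the floor p = 152.36, quantity demanded = (207.8 − 152.36)/0.6 = 92.4.
Sellers' marginal cost at q' = 92.4: 76.7 + 0.425·92.4 = 115.97.
Δq = 127.9024 − 92.4 = 35.5024; wedge = 152.36 − 115.97 = 36.39.
Welfare loss = ½ × 35.5024 × 36.39 = $645.97.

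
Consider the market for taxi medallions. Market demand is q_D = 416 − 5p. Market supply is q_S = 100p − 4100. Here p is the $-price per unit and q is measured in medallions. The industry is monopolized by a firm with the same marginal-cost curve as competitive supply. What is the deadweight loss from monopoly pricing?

In inverse form: demand p = 83.2 − 0.2q, supply p = 41 + 0.01q.
Competitive equilibrium: 83.2 − 0.2q = 41 + 0.01q → q* = 200.95238, p* = 43.00952.
Marginal revenue: MR = 83.2 − 0.4q. Set MR = MC: 83.2 − 0.4q = 41 + 0.01q → q_m = 102.92683.
Price p_m = 83.2 − 0.2·102.92683 = 62.61463; MC(q_m) = 41 + 0.01·102.92683 = 42.02927.
Competitive q* = 200.95238, so Δq = 98.02555; wedge = 62.61463 − 42.02927 = 20.58536.
Welfare loss = ½ × 98.02555 × 20.58536 = $1008.95.

$1008.95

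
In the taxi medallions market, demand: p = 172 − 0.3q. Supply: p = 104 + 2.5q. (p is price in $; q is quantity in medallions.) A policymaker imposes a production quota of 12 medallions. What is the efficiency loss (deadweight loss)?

$211.31

Competitive equilibrium: 172 − 0.3q = 104 + 2.5q → q* = 24.2857, p* = 164.7143.
At q = 12: demand price = 172 − 0.3·12 = 168.4; supply price = 104 + 2.5·12 = 134.
Δq = 24.2857 − 12 = 12.2857; wedge = 168.4 − 134 = 34.4.
The triangle = ½ × 12.2857 × 34.4 = $211.31.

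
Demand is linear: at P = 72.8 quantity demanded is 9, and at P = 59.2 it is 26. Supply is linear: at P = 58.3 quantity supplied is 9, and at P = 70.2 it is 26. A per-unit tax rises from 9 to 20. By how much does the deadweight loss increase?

106.33

Demand slope = (59.2 − 72.8)/(26 − 9) = −0.8, so P = 80 − 0.8Q.
Supply slope = (70.2 − 58.3)/(26 − 9) = 0.7, so P = 52 + 0.7Q.
Competitive equilibrium: 80 − 0.8Q = 52 + 0.7Q → Q* = 18.6667, P* = 65.0667.
For a per-unit tax t: ΔQ = t/1.5, so DWL = ½·t·(t/1.5) = t²/3.
At t = 9: DWL = 27. At t = 20: DWL = 133.333.
Increase = 133.333 − 27 = 106.33.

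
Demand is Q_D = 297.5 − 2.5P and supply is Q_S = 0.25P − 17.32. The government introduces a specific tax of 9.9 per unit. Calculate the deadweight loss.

11.14

In inverse form: demand P = 119 − 0.4Q, supply P = 69.28 + 4Q.
Competitive equilibrium: 119 − 0.4Q = 69.28 + 4Q → Q* = 11.3, P* = 114.48.
With the tax, the buyer price exceeds the seller price by 9.9: (119 − 0.4Q) − (69.28 + 4Q) = 9.9 → Q' = 9.05.
ΔQ = 11.3 − 9.05 = 2.25; the wedge equals the tax, 9.9.
Deadweight loss = ½ × 2.25 × 9.9 = 11.14.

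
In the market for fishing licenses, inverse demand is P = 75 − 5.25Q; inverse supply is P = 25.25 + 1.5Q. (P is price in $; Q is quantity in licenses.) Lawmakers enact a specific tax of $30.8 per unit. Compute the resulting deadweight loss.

$70.27

Competitive equilibrium: 75 − 5.25Q = 25.25 + 1.5Q → Q* = 7.3704, P* = 36.3056.
With the tax, the buyer price exceeds the seller price by 30.8: (75 − 5.25Q) − (25.25 + 1.5Q) = 30.8 → Q' = 2.8074.
ΔQ = 7.3704 − 2.8074 = 4.563; the wedge equals the tax, 30.8.
The triangle = ½ × 4.563 × 30.8 = $70.27.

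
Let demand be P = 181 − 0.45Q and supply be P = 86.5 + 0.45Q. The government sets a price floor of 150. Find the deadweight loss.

Competitive equilibrium: 181 − 0.45Q = 86.5 + 0.45Q → Q* = 105, P* = 133.75.
At the floor P = 150, quantity demanded = (181 − 150)/0.45 = 68.8889.
Sellers' marginal cost at Q' = 68.8889: 86.5 + 0.45·68.8889 = 117.5.
ΔQ = 105 − 68.8889 = 36.1111; wedge = 150 − 117.5 = 32.5.
Welfare loss = ½ × 36.1111 × 32.5 = 586.81.

586.81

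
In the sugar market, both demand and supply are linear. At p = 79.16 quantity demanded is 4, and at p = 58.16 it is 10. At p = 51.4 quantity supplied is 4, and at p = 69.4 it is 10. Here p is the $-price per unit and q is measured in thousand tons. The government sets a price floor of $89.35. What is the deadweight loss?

Demand slope = (58.16 − 79.16)/(10 − 4) = −3.5, so p = 93.16 − 3.5q.
Supply slope = (69.4 − 51.4)/(10 − 4) = 3, so p = 39.4 + 3q.
Competitive equilibrium: 93.16 − 3.5q = 39.4 + 3q → q* = 8.2708, p* = 64.2123.
At the floor p = 89.35, quantity demanded = (93.16 − 89.35)/3.5 = 1.0886.
Sellers' marginal cost at q' = 1.0886: 39.4 + 3·1.0886 = 42.6658.
Δq = 8.2708 − 1.0886 = 7.1822; wedge = 89.35 − 42.6658 = 46.6842.
Welfare loss = ½ × 7.1822 × 46.6842 = $167.65 thousand.

$167.65 thousand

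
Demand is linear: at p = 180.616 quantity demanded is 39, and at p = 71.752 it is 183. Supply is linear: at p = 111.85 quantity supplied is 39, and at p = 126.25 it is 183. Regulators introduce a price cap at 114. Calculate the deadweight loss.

Demand slope = (71.752 − 180.616)/(183 − 39) = −0.756, so p = 210.1 − 0.756q.
Supply slope = (126.25 − 111.85)/(183 − 39) = 0.1, so p = 107.95 + 0.1q.
Competitive equilibrium: 210.1 − 0.756q = 107.95 + 0.1q → q* = 119.3341, p* = 119.8834.
At the ceiling p = 114, quantity supplied = (114 − 107.95)/0.1 = 60.5.
Willingness to pay at q' = 60.5: 210.1 − 0.756·60.5 = 164.362.
Δq = 119.3341 − 60.5 = 58.8341; wedge = 164.362 − 114 = 50.362.
DWL = ½ × 58.8341 × 50.362 = 1481.50.

1481.50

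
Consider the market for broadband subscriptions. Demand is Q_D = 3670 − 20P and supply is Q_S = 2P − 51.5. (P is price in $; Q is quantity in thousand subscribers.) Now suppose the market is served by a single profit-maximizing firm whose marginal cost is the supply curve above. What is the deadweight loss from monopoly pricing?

In inverse form: demand P = 183.5 − 0.05Q, supply P = 25.75 + 0.5Q.
Competitive equilibrium: 183.5 − 0.05Q = 25.75 + 0.5Q → Q* = 286.8182, P* = 169.1591.
Marginal revenue: MR = 183.5 − 0.1Q. Set MR = MC: 183.5 − 0.1Q = 25.75 + 0.5Q → Q_m = 262.9167.
Price P_m = 183.5 − 0.05·262.9167 = 170.3542; MC(Q_m) = 25.75 + 0.5·262.9167 = 157.2084.
Competitive Q* = 286.8182, so ΔQ = 23.9015; wedge = 170.3542 − 157.2084 = 13.1458.
DWL = ½ × 23.9015 × 13.1458 = $157.10 thousand.

$157.10 thousand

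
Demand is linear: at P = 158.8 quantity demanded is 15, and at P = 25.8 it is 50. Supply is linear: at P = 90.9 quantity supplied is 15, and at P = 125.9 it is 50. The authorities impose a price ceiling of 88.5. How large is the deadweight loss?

657.04

Demand slope = (25.8 − 158.8)/(50 − 15) = −3.8, so P = 215.8 − 3.8Q.
Supply slope = (125.9 − 90.9)/(50 − 15) = 1, so P = 75.9 + Q.
Competitive equilibrium: 215.8 − 3.8Q = 75.9 + Q → Q* = 29.145833, P* = 105.045833.
At the ceiling P = 88.5, quantity supplied = (88.5 − 75.9)/1 = 12.6.
Willingness to pay at Q' = 12.6: 215.8 − 3.8·12.6 = 167.92.
ΔQ = 29.145833 − 12.6 = 16.545833; wedge = 167.92 − 88.5 = 79.42.
Deadweight loss = ½ × 16.545833 × 79.42 = 657.04.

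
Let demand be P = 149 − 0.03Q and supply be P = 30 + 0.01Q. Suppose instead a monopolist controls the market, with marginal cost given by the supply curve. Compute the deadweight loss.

Competitive equilibrium: 149 − 0.03Q = 30 + 0.01Q → Q* = 2975, P* = 59.75.
Marginal revenue: MR = 149 − 0.06Q. Set MR = MC: 149 − 0.06Q = 30 + 0.01Q → Q_m = 1700.
Price P_m = 149 − 0.03·1700 = 98; MC(Q_m) = 30 + 0.01·1700 = 47.
Competitive Q* = 2975, so ΔQ = 1275; wedge = 98 − 47 = 51.
Deadweight loss = ½ × 1275 × 51 = 32512.50.

32512.50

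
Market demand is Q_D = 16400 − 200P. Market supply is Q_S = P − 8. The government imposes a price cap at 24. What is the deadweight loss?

1669.02

In inverse form: demand P = 82 − 0.005Q, supply P = 8 + Q.
Competitive equilibrium: 82 − 0.005Q = 8 + Q → Q* = 73.6318, P* = 81.6318.
At the ceiling P = 24, quantity supplied = (24 − 8)/1 = 16.
Willingness to pay at Q' = 16: 82 − 0.005·16 = 81.92.
ΔQ = 73.6318 − 16 = 57.6318; wedge = 81.92 − 24 = 57.92.
The triangle = ½ × 57.6318 × 57.92 = 1669.02.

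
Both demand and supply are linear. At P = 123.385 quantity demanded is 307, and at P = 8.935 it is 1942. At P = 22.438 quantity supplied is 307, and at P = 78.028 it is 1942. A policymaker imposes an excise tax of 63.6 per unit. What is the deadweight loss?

Demand slope = (8.935 − 123.385)/(1942 − 307) = −0.07, so P = 144.875 − 0.07Q.
Supply slope = (78.028 − 22.438)/(1942 − 307) = 0.034, so P = 12 + 0.034Q.
Competitive equilibrium: 144.875 − 0.07Q = 12 + 0.034Q → Q* = 1277.6442, P* = 55.4399.
With the tax, the buyer price exceeds the seller price by 63.6: (144.875 − 0.07Q) − (12 + 0.034Q) = 63.6 → Q' = 666.1058.
ΔQ = 1277.6442 − 666.1058 = 611.5384; the wedge equals the tax, 63.6.
DWL = ½ × 611.5384 × 63.6 = 19446.92.

19446.92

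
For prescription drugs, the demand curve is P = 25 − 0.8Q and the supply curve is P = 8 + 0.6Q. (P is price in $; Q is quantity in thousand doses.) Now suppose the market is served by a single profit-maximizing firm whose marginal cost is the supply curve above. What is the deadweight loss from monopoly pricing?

$13.65 thousand

Competitive equilibrium: 25 − 0.8Q = 8 + 0.6Q → Q* = 12.1429, P* = 15.2857.
Marginal revenue: MR = 25 − 1.6Q. Set MR = MC: 25 − 1.6Q = 8 + 0.6Q → Q_m = 7.7273.
Price P_m = 25 − 0.8·7.7273 = 18.8182; MC(Q_m) = 8 + 0.6·7.7273 = 12.6364.
Competitive Q* = 12.1429, so ΔQ = 4.4156; wedge = 18.8182 − 12.6364 = 6.1818.
DWL = ½ × 4.4156 × 6.1818 = $13.65 thousand.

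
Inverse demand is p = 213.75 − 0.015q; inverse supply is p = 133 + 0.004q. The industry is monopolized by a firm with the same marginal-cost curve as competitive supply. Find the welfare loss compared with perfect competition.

33398.44

Competitive equilibrium: 213.75 − 0.015q = 133 + 0.004q → q* = 4250, p* = 150.
Marginal revenue: MR = 213.75 − 0.03q. Set MR = MC: 213.75 − 0.03q = 133 + 0.004q → q_m = 2375.
Price p_m = 213.75 − 0.015·2375 = 178.125; MC(q_m) = 133 + 0.004·2375 = 142.5.
Competitive q* = 4250, so Δq = 1875; wedge = 178.125 − 142.5 = 35.625.
Deadweight loss = ½ × 1875 × 35.625 = 33398.44.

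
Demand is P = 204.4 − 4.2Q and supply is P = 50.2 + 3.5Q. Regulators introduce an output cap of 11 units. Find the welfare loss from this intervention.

313.65

Competitive equilibrium: 204.4 − 4.2Q = 50.2 + 3.5Q → Q* = 20.026, P* = 120.2909.
At Q = 11: demand price = 204.4 − 4.2·11 = 158.2; supply price = 50.2 + 3.5·11 = 88.7.
ΔQ = 20.026 − 11 = 9.026; wedge = 158.2 − 88.7 = 69.5.
Welfare loss = ½ × 9.026 × 69.5 = 313.65.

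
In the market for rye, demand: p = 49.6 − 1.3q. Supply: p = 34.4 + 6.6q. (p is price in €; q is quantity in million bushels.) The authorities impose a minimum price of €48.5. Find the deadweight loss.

Competitive equilibrium: 49.6 − 1.3q = 34.4 + 6.6q → q* = 1.9241, p* = 47.0987.
At the floor p = 48.5, quantity demanded = (49.6 − 48.5)/1.3 = 0.8462.
Sellers' marginal cost at q' = 0.8462: 34.4 + 6.6·0.8462 = 39.9849.
Δq = 1.9241 − 0.8462 = 1.0779; wedge = 48.5 − 39.9849 = 8.5151.
The triangle = ½ × 1.0779 × 8.5151 = €4.59 million.

€4.59 million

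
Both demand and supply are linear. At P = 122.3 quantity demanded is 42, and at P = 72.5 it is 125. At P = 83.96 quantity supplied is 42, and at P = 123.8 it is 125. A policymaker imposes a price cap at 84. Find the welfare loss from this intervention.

677.34

Demand slope = (72.5 − 122.3)/(125 − 42) = −0.6, so P = 147.5 − 0.6Q.
Supply slope = (123.8 − 83.96)/(125 − 42) = 0.48, so P = 63.8 + 0.48Q.
Competitive equilibrium: 147.5 − 0.6Q = 63.8 + 0.48Q → Q* = 77.5, P* = 101.
At the ceiling P = 84, quantity supplied = (84 − 63.8)/0.48 = 42.0833.
Willingness to pay at Q' = 42.0833: 147.5 − 0.6·42.0833 = 122.25.
ΔQ = 77.5 − 42.0833 = 35.4167; wedge = 122.25 − 84 = 38.25.
Deadweight loss = ½ × 35.4167 × 38.25 = 677.34.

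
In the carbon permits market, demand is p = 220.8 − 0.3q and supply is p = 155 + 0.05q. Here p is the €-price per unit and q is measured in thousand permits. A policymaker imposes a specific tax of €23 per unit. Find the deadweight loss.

Competitive equilibrium: 220.8 − 0.3q = 155 + 0.05q → q* = 188, p* = 164.4.
With the tax, the buyer price exceeds the seller price by 23: (220.8 − 0.3q) − (155 + 0.05q) = 23 → q' = 122.2857.
Δq = 188 − 122.2857 = 65.7143; the wedge equals the tax, 23.
Deadweight loss = ½ × 65.7143 × 23 = €755.71 thousand.

€755.71 thousand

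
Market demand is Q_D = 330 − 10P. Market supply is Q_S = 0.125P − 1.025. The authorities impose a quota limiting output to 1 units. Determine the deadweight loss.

In inverse form: demand P = 33 − 0.1Q, supply P = 8.2 + 8Q.
Competitive equilibrium: 33 − 0.1Q = 8.2 + 8Q → Q* = 3.0617, P* = 32.6938.
At Q = 1: demand price = 33 − 0.1·1 = 32.9; supply price = 8.2 + 8·1 = 16.2.
ΔQ = 3.0617 − 1 = 2.0617; wedge = 32.9 − 16.2 = 16.7.
DWL = ½ × 2.0617 × 16.7 = 17.22.

17.22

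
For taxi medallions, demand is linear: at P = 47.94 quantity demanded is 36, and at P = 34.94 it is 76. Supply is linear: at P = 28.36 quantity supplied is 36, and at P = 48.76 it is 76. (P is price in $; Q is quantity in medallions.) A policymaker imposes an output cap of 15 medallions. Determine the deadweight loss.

Demand slope = (34.94 − 47.94)/(76 − 36) = −0.325, so P = 59.64 − 0.325Q.
Supply slope = (48.76 − 28.36)/(76 − 36) = 0.51, so P = 10 + 0.51Q.
Competitive equilibrium: 59.64 − 0.325Q = 10 + 0.51Q → Q* = 59.4491, P* = 40.319.
At Q = 15: demand price = 59.64 − 0.325·15 = 54.765; supply price = 10 + 0.51·15 = 17.65.
ΔQ = 59.4491 − 15 = 44.4491; wedge = 54.765 − 17.65 = 37.115.
The triangle = ½ × 44.4491 × 37.115 = $824.86.

$824.86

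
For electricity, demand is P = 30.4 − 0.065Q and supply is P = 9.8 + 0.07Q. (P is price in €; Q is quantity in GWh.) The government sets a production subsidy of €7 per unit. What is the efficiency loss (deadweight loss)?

Competitive equilibrium: 30.4 − 0.065Q = 9.8 + 0.07Q → Q* = 152.5926, P* = 20.4815.
The subsidy lowers effective supply by 7: P = 2.8 + 0.07Q.
New quantity: 30.4 − 0.065Q = 2.8 + 0.07Q → Q' = 204.4444.
Overproduction ΔQ = 204.4444 − 152.5926 = 51.8518; wedge = subsidy = 7.
Welfare loss = ½ × 51.8518 × 7 = €181.48.

€181.48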